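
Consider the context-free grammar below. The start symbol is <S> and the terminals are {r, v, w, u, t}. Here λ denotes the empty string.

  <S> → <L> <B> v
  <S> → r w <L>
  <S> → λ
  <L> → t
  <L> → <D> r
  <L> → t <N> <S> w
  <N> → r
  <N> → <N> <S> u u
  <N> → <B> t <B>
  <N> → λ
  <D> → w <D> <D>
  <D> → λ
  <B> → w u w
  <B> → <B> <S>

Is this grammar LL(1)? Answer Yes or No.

No

FIRST(<S>) = {λ, r, t, w}
FIRST(<L>) = {r, t, w}
FIRST(<N>) = {λ, r, t, u, w}
FIRST(<D>) = {λ, w}
FIRST(<B>) = {w}
FOLLOW(<S>) = {$, r, t, u, v, w}
FOLLOW(<L>) = {$, r, t, u, v, w}
FOLLOW(<N>) = {r, t, u, w}
FOLLOW(<D>) = {r, w}
FOLLOW(<B>) = {r, t, u, v, w}
Cell M[<B>, w] receives both <B> → w u w and <B> → <B> <S> — the grammar is not LL(1).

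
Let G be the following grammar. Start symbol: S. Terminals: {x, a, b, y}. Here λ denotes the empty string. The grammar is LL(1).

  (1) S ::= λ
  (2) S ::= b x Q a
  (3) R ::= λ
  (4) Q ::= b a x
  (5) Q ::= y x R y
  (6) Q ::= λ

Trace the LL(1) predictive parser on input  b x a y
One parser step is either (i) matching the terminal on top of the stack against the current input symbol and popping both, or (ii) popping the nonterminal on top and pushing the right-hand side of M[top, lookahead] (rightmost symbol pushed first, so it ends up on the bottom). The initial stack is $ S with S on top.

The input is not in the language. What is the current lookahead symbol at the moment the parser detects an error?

step 1: stack=$ S  input=b x a y $  — expand S ::= b x Q a
step 2: stack=$ a Q x b  input=b x a y $  — match b
step 3: stack=$ a Q x  input=x a y $  — match x
step 4: stack=$ a Q  input=a y $  — expand Q ::= λ
step 5: stack=$ a  input=a y $  — match a
step 6: stack=$  input=y $  — error: stack empty but input remains

y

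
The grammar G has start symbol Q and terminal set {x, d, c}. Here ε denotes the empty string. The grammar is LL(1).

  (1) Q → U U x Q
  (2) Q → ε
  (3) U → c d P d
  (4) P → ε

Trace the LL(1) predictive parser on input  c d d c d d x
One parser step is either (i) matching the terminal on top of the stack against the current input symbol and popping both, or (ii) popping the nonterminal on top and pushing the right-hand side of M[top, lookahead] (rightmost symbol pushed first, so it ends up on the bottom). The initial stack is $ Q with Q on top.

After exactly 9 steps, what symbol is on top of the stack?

     Stack            Input            Action
  1  $ Q              c d d c d d x $  expand Q → U U x Q
  2  $ Q x U U        c d d c d d x $  expand U → c d P d
  3  $ Q x U d P d c  c d d c d d x $  match c
  4  $ Q x U d P d    d d c d d x $    match d
  5  $ Q x U d P      d c d d x $      expand P → ε
  6  $ Q x U d        d c d d x $      match d
  7  $ Q x U          c d d x $        expand U → c d P d
  8  $ Q x d P d c    c d d x $        match c
  9  $ Q x d P d      d d x $          match d
Stack after step 9: $ Q x d P (top = P).

P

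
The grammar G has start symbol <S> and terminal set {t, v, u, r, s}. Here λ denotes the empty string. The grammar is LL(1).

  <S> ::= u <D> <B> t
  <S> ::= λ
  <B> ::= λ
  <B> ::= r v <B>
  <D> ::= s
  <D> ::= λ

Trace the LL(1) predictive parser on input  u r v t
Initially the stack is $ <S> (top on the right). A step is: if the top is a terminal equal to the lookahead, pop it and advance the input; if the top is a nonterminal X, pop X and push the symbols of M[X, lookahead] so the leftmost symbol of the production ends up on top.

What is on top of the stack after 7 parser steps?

step 1: stack=$ <S>  input=u r v t $  — expand <S> ::= u <D> <B> t
step 2: stack=$ t <B> <D> u  input=u r v t $  — match u
step 3: stack=$ t <B> <D>  input=r v t $  — expand <D> ::= λ
step 4: stack=$ t <B>  input=r v t $  — expand <B> ::= r v <B>
step 5: stack=$ t <B> v r  input=r v t $  — match r
step 6: stack=$ t <B> v  input=v t $  — match v
step 7: stack=$ t <B>  input=t $  — expand <B> ::= λ
Stack after step 7: $ t (top = t).

t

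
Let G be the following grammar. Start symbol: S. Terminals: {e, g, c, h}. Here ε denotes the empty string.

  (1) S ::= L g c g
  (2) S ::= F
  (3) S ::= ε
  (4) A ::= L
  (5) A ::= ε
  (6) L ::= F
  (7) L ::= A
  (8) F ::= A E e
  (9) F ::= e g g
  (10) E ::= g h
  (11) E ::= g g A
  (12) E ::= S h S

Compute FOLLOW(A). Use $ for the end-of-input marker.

FIRST(S): from S::=L g c g we get {e, g, h}; from S::=F we get {e, g, h}; from S::=ε we get {ε}. So FIRST(S) = {ε, e, g, h}.
FIRST(E): from E::=g h we get {g}; from E::=g g A we get {g}; from E::=S h S we get {e, g, h}. So FIRST(E) = {e, g, h}.
FIRST(A): from A::=L we get {ε, e, g, h}; from A::=ε we get {ε}. So FIRST(A) = {ε, e, g, h}.
FIRST(F): from F::=A E e we get {e, g, h}; from F::=e g g we get {e}. So FIRST(F) = {e, g, h}.
FIRST(L): from L::=F we get {e, g, h}; from L::=A we get {ε, e, g, h}. So FIRST(L) = {ε, e, g, h}.
FOLLOW(S) includes $ since S is the start symbol.
FOLLOW(E): in F::=A E e, E is followed by e with FIRST {e}. Thus FOLLOW(E) = {e}.
FOLLOW(S): in E::=S h S (occurrence 1), S is followed by h S with FIRST {h}; in E::=S h S (occurrence 2), the suffix after S is empty, so FOLLOW(S) ⊇ FOLLOW(E) = {e}. Thus FOLLOW(S) = {$, e, h}.
FOLLOW(A): in L::=A, the suffix after A is empty, so FOLLOW(A) ⊇ FOLLOW(L) = {e, g, h}; in F::=A E e, A is followed by E e with FIRST {e, g, h}; in E::=g g A, the suffix after A is empty, so FOLLOW(A) ⊇ FOLLOW(E) = {e}. Thus FOLLOW(A) = {e, g, h}.
FOLLOW(L): in S::=L g c g, L is followed by g c g with FIRST {g}; in A::=L, the suffix after L is empty, so FOLLOW(L) ⊇ FOLLOW(A) = {e, g, h}. Thus FOLLOW(L) = {e, g, h}.
FOLLOW(F): in S::=F, the suffix after F is empty, so FOLLOW(F) ⊇ FOLLOW(S) = {$, e, h}; in L::=F, the suffix after F is empty, so FOLLOW(F) ⊇ FOLLOW(L) = {e, g, h}. Thus FOLLOW(F) = {$, e, g, h}.

{e, g, h}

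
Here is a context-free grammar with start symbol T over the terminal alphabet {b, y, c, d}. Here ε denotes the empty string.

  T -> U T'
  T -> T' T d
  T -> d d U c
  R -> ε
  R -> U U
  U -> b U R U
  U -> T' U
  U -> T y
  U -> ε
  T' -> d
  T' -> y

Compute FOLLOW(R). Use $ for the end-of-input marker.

{b, c, d, y}

FIRST(T') = {d, y}
FIRST(T) = {b, d, y}  (via U T', T' T d)
FIRST(U) = {ε, b, d, y}  (via T' U, T y)
FIRST(R) = {ε, b, d, y}  (via U U)
FOLLOW(T) includes $ since T is the start symbol.
FOLLOW(T): in T->T' T d, T is followed by d with FIRST {d}; in U->T y, T is followed by y with FIRST {y}. Thus FOLLOW(T) = {$, d, y}.
FOLLOW(R): in U->b U R U, R is followed by U with FIRST {ε, b, d, y}; in U->b U R U, the suffix after R is nullable, so FOLLOW(R) ⊇ FOLLOW(U) = {b, c, d, y}. Thus FOLLOW(R) = {b, c, d, y}.
FOLLOW(U): in T->U T', U is followed by T' with FIRST {d, y}; in T->d d U c, U is followed by c with FIRST {c}; in R->U U (occurrence 1), U is followed by U with FIRST {ε, b, d, y}; in R->U U (occurrence 1), the suffix after U is nullable, so FOLLOW(U) ⊇ FOLLOW(R) = {b, c, d, y}; in R->U U (occurrence 2), the suffix after U is empty, so FOLLOW(U) ⊇ FOLLOW(R) = {b, c, d, y}; in U->b U R U (occurrence 1), U is followed by R U with FIRST {ε, b, d, y}; in U->b U R U (occurrence 1), the suffix after U is nullable (adds nothing new); in U->b U R U (occurrence 2), the suffix after U is empty (adds nothing new); in U->T' U, the suffix after U is empty (adds nothing new). Thus FOLLOW(U) = {b, c, d, y}.
FOLLOW(T'): in T->U T', the suffix after T' is empty, so FOLLOW(T') ⊇ FOLLOW(T) = {$, d, y}; in T->T' T d, T' is followed by T d with FIRST {b, d, y}; in U->T' U, T' is followed by U with FIRST {ε, b, d, y}; in U->T' U, the suffix after T' is nullable, so FOLLOW(T') ⊇ FOLLOW(U) = {b, c, d, y}. Thus FOLLOW(T') = {$, b, c, d, y}.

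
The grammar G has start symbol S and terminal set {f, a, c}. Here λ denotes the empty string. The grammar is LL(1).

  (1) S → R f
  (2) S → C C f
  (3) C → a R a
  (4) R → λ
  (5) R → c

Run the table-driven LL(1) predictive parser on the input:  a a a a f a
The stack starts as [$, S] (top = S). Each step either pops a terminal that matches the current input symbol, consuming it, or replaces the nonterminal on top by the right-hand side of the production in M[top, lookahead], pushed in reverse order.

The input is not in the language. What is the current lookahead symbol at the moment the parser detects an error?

      Stack        Input          Action
   1  $ S          a a a a f a $  expand S → C C f
   2  $ f C C      a a a a f a $  expand C → a R a
   3  $ f C a R a  a a a a f a $  match a
   4  $ f C a R    a a a f a $    expand R → λ
   5  $ f C a      a a a f a $    match a
   6  $ f C        a a f a $      expand C → a R a
   7  $ f a R a    a a f a $      match a
   8  $ f a R      a f a $        expand R → λ
   9  $ f a        a f a $        match a
  10  $ f          f a $          match f
  11  $            a $            error: stack empty but input remains

a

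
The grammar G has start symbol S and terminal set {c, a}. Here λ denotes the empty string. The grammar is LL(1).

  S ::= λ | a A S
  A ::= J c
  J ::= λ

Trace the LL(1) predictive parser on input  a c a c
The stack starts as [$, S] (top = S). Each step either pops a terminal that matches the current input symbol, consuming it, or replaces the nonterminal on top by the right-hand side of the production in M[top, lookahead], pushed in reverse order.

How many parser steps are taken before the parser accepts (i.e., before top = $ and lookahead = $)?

11

step 1: stack=$ S  input=a c a c $  — expand S ::= a A S
step 2: stack=$ S A a  input=a c a c $  — match a
step 3: stack=$ S A  input=c a c $  — expand A ::= J c
step 4: stack=$ S c J  input=c a c $  — expand J ::= λ
step 5: stack=$ S c  input=c a c $  — match c
step 6: stack=$ S  input=a c $  — expand S ::= a A S
step 7: stack=$ S A a  input=a c $  — match a
step 8: stack=$ S A  input=c $  — expand A ::= J c
step 9: stack=$ S c J  input=c $  — expand J ::= λ
step 10: stack=$ S c  input=c $  — match c
step 11: stack=$ S  input=$  — expand S ::= λ
Accept reached after 11 steps.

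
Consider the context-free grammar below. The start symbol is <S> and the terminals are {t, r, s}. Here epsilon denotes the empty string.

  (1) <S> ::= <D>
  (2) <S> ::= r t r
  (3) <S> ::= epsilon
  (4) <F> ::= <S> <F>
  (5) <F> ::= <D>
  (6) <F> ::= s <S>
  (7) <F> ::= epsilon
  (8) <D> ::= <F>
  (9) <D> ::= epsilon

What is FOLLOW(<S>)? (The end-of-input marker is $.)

FIRST(<S>) = {epsilon, r, s}  (via <D>)
FIRST(<F>) = {epsilon, r, s}  (via <S> <F>, <D>)
FIRST(<D>) = {epsilon, r, s}  (via <F>)
FOLLOW(<S>) includes $ since <S> is the start symbol.
FOLLOW(<S>): in <F>::=<S> <F>, <S> is followed by <F> with FIRST {epsilon, r, s}; in <F>::=<S> <F>, the suffix after <S> is nullable, so FOLLOW(<S>) ⊇ FOLLOW(<F>) = {$, r, s}; in <F>::=s <S>, the suffix after <S> is empty, so FOLLOW(<S>) ⊇ FOLLOW(<F>) = {$, r, s}. Thus FOLLOW(<S>) = {$, r, s}.
FOLLOW(<F>): in <F>::=<S> <F>, the suffix after <F> is empty (adds nothing new); in <D>::=<F>, the suffix after <F> is empty, so FOLLOW(<F>) ⊇ FOLLOW(<D>) = {$, r, s}. Thus FOLLOW(<F>) = {$, r, s}.
FOLLOW(<D>): in <S>::=<D>, the suffix after <D> is empty, so FOLLOW(<D>) ⊇ FOLLOW(<S>) = {$, r, s}; in <F>::=<D>, the suffix after <D> is empty, so FOLLOW(<D>) ⊇ FOLLOW(<F>) = {$, r, s}. Thus FOLLOW(<D>) = {$, r, s}.

{$, r, s}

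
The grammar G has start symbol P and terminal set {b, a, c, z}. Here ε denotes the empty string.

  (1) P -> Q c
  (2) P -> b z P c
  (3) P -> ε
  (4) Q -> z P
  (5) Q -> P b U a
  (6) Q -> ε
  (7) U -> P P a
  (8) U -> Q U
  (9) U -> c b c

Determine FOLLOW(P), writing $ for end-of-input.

FIRST(P) = {ε, b, c, z}  (via Q c)
FIRST(Q) = {ε, b, c, z}  (via P b U a)
FIRST(U) = {a, b, c, z}  (via P P a, Q U)
FOLLOW(P) includes $ since P is the start symbol.
FOLLOW(Q): in P->Q c, Q is followed by c with FIRST {c}; in U->Q U, Q is followed by U with FIRST {a, b, c, z}. Thus FOLLOW(Q) = {a, b, c, z}.
FOLLOW(P): in P->b z P c, P is followed by c with FIRST {c}; in Q->z P, the suffix after P is empty, so FOLLOW(P) ⊇ FOLLOW(Q) = {a, b, c, z}; in Q->P b U a, P is followed by b U a with FIRST {b}; in U->P P a (occurrence 1), P is followed by P a with FIRST {a, b, c, z}; in U->P P a (occurrence 2), P is followed by a with FIRST {a}. Thus FOLLOW(P) = {$, a, b, c, z}.
FOLLOW(U): in Q->P b U a, U is followed by a with FIRST {a}; in U->Q U, the suffix after U is empty (adds nothing new). Thus FOLLOW(U) = {a}.

{$, a, b, c, z}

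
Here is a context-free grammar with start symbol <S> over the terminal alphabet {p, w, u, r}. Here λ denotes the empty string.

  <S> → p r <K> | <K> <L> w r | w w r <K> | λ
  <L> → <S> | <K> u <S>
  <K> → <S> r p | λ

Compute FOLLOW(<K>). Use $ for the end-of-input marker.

{$, p, r, u, w}

FIRST(<S>) = {λ, p, r, u, w}  (via <K> <L> w r)
FIRST(<K>) = {λ, p, r, u, w}  (via <S> r p)
FIRST(<L>) = {λ, p, r, u, w}  (via <S>, <K> u <S>)
FOLLOW(<S>) includes $ since <S> is the start symbol.
FOLLOW(<L>): in <S>→<K> <L> w r, <L> is followed by w r with FIRST {w}. Thus FOLLOW(<L>) = {w}.
FOLLOW(<S>): in <L>→<S>, the suffix after <S> is empty, so FOLLOW(<S>) ⊇ FOLLOW(<L>) = {w}; in <L>→<K> u <S>, the suffix after <S> is empty, so FOLLOW(<S>) ⊇ FOLLOW(<L>) = {w}; in <K>→<S> r p, <S> is followed by r p with FIRST {r}. Thus FOLLOW(<S>) = {$, r, w}.
FOLLOW(<K>): in <S>→p r <K>, the suffix after <K> is empty, so FOLLOW(<K>) ⊇ FOLLOW(<S>) = {$, r, w}; in <S>→<K> <L> w r, <K> is followed by <L> w r with FIRST {p, r, u, w}; in <S>→w w r <K>, the suffix after <K> is empty, so FOLLOW(<K>) ⊇ FOLLOW(<S>) = {$, r, w}; in <L>→<K> u <S>, <K> is followed by u <S> with FIRST {u}. Thus FOLLOW(<K>) = {$, p, r, u, w}.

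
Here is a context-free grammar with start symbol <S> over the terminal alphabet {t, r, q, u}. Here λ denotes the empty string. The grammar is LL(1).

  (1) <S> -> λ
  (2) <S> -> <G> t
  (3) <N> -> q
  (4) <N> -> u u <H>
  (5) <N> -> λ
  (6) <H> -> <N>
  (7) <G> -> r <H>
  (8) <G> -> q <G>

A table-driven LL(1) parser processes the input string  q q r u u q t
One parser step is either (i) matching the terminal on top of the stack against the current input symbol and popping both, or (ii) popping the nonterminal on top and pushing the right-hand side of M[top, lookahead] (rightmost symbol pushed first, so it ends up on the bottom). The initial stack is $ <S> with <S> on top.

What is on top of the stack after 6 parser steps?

     Stack      Input            Action
  1  $ <S>      q q r u u q t $  expand <S> -> <G> t
  2  $ t <G>    q q r u u q t $  expand <G> -> q <G>
  3  $ t <G> q  q q r u u q t $  match q
  4  $ t <G>    q r u u q t $    expand <G> -> q <G>
  5  $ t <G> q  q r u u q t $    match q
  6  $ t <G>    r u u q t $      expand <G> -> r <H>
Stack after step 6: $ t <H> r (top = r).

r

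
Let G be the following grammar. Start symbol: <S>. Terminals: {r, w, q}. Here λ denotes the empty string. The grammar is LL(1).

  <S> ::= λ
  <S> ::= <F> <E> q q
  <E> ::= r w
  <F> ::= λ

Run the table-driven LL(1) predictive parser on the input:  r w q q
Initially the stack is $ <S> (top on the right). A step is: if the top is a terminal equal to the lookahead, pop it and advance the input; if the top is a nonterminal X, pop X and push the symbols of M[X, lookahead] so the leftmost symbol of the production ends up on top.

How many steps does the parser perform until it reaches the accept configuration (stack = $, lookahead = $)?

7

     Stack          Input      Action
  1  $ <S>          r w q q $  expand <S> ::= <F> <E> q q
  2  $ q q <E> <F>  r w q q $  expand <F> ::= λ
  3  $ q q <E>      r w q q $  expand <E> ::= r w
  4  $ q q w r      r w q q $  match r
  5  $ q q w        w q q $    match w
  6  $ q q          q q $      match q
  7  $ q            q $        match q
Accept reached after 7 steps.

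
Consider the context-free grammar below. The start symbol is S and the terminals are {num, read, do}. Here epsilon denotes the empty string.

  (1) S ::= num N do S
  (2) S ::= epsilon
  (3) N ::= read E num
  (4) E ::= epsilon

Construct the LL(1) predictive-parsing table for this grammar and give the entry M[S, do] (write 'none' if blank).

FIRST(S): from S::=num N do S we get {num}; from S::=epsilon we get {epsilon}. So FIRST(S) = {epsilon, num}.
FIRST(N): from N::=read E num we get {read}. So FIRST(N) = {read}.
FIRST(E): from E::=epsilon we get {epsilon}. So FIRST(E) = {epsilon}.
FOLLOW(S) includes $ since S is the start symbol.
FOLLOW(S): in S::=num N do S, the suffix after S is empty (adds nothing new). Thus FOLLOW(S) = {$}.
For S ::= num N do S: FIRST(num N do S) = {num}, so it goes in M[S, t] for t ∈ {num}.
For S ::= epsilon: FIRST(epsilon) = {epsilon}, so it goes in M[S, t] for t ∈ {}; since epsilon ∈ FIRST, also for every t ∈ FOLLOW(S) = {$}.
None of these place a production in M[S, do].

none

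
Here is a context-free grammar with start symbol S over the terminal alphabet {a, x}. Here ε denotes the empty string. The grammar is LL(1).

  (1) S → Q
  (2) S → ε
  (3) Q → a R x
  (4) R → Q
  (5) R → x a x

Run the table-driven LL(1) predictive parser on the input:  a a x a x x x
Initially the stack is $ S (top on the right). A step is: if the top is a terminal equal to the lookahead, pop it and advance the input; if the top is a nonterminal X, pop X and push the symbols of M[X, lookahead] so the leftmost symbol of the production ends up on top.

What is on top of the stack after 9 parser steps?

x

step 1: stack=$ S  input=a a x a x x x $  — expand S → Q
step 2: stack=$ Q  input=a a x a x x x $  — expand Q → a R x
step 3: stack=$ x R a  input=a a x a x x x $  — match a
step 4: stack=$ x R  input=a x a x x x $  — expand R → Q
step 5: stack=$ x Q  input=a x a x x x $  — expand Q → a R x
step 6: stack=$ x x R a  input=a x a x x x $  — match a
step 7: stack=$ x x R  input=x a x x x $  — expand R → x a x
step 8: stack=$ x x x a x  input=x a x x x $  — match x
step 9: stack=$ x x x a  input=a x x x $  — match a
Stack after step 9: $ x x x (top = x).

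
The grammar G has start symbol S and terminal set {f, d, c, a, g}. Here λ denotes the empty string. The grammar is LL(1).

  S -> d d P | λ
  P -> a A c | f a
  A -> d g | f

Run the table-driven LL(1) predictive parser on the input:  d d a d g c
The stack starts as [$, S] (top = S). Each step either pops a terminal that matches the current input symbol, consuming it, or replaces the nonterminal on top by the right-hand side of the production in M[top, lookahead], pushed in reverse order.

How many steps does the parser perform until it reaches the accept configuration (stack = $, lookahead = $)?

9

step 1: stack=$ S  input=d d a d g c $  — expand S -> d d P
step 2: stack=$ P d d  input=d d a d g c $  — match d
step 3: stack=$ P d  input=d a d g c $  — match d
step 4: stack=$ P  input=a d g c $  — expand P -> a A c
step 5: stack=$ c A a  input=a d g c $  — match a
step 6: stack=$ c A  input=d g c $  — expand A -> d g
step 7: stack=$ c g d  input=d g c $  — match d
step 8: stack=$ c g  input=g c $  — match g
step 9: stack=$ c  input=c $  — match c
Accept reached after 9 steps.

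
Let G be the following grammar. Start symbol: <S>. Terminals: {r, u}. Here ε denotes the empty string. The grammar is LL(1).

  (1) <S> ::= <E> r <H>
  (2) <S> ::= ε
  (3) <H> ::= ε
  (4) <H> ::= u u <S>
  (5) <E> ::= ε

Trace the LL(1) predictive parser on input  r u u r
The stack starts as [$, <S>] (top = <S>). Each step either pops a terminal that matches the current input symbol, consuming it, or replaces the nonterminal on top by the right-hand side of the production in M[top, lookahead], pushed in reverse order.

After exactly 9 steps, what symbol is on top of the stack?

step 1: stack=$ <S>  input=r u u r $  — expand <S> ::= <E> r <H>
step 2: stack=$ <H> r <E>  input=r u u r $  — expand <E> ::= ε
step 3: stack=$ <H> r  input=r u u r $  — match r
step 4: stack=$ <H>  input=u u r $  — expand <H> ::= u u <S>
step 5: stack=$ <S> u u  input=u u r $  — match u
step 6: stack=$ <S> u  input=u r $  — match u
step 7: stack=$ <S>  input=r $  — expand <S> ::= <E> r <H>
step 8: stack=$ <H> r <E>  input=r $  — expand <E> ::= ε
step 9: stack=$ <H> r  input=r $  — match r
Stack after step 9: $ <H> (top = <H>).

<H>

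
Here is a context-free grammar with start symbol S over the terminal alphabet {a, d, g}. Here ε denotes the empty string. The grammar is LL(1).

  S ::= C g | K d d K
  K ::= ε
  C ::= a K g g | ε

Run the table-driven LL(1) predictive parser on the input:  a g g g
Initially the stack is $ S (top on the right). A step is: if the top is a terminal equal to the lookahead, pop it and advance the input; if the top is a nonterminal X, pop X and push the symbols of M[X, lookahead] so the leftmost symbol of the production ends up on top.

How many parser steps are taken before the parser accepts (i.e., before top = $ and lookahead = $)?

     Stack        Input      Action
  1  $ S          a g g g $  expand S ::= C g
  2  $ g C        a g g g $  expand C ::= a K g g
  3  $ g g g K a  a g g g $  match a
  4  $ g g g K    g g g $    expand K ::= ε
  5  $ g g g      g g g $    match g
  6  $ g g        g g $      match g
  7  $ g          g $        match g
Accept reached after 7 steps.

7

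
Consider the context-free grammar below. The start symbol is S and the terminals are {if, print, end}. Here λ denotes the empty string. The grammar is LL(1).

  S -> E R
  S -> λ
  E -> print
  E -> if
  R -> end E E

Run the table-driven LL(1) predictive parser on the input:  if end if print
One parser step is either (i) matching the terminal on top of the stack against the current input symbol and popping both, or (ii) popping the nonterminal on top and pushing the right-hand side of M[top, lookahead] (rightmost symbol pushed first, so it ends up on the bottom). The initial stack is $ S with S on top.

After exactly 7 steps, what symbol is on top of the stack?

step 1: stack=$ S  input=if end if print $  — expand S -> E R
step 2: stack=$ R E  input=if end if print $  — expand E -> if
step 3: stack=$ R if  input=if end if print $  — match if
step 4: stack=$ R  input=end if print $  — expand R -> end E E
step 5: stack=$ E E end  input=end if print $  — match end
step 6: stack=$ E E  input=if print $  — expand E -> if
step 7: stack=$ E if  input=if print $  — match if
Stack after step 7: $ E (top = E).

E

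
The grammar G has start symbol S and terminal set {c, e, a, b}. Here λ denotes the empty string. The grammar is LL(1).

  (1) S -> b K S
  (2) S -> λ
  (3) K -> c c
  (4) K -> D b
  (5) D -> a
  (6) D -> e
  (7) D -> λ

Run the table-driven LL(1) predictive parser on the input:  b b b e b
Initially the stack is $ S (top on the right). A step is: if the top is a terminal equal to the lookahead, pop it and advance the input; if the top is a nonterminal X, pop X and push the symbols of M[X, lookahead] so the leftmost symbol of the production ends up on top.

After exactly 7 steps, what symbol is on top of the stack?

K

     Stack    Input        Action
  1  $ S      b b b e b $  expand S -> b K S
  2  $ S K b  b b b e b $  match b
  3  $ S K    b b e b $    expand K -> D b
  4  $ S b D  b b e b $    expand D -> λ
  5  $ S b    b b e b $    match b
  6  $ S      b e b $      expand S -> b K S
  7  $ S K b  b e b $      match b
Stack after step 7: $ S K (top = K).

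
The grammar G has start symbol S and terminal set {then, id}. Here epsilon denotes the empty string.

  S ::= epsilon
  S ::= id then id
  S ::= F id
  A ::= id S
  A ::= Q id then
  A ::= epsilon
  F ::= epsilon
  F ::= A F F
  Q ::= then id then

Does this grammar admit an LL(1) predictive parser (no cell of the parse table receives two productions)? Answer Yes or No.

FIRST(S) = {epsilon, id, then}
FIRST(A) = {epsilon, id, then}
FIRST(F) = {epsilon, id, then}
FIRST(Q) = {then}
FOLLOW(S) = {$, id, then}
FOLLOW(A) = {id, then}
FOLLOW(F) = {id, then}
FOLLOW(Q) = {id}
Cell M[A, id] receives both A ::= id S and A ::= epsilon — the grammar is not LL(1).

No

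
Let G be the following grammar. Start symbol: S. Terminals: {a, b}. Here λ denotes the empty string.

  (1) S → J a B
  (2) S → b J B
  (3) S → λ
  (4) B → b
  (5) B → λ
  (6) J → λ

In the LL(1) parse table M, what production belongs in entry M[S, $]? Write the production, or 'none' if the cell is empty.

S → λ

FIRST(B): from B→b we get {b}; from B→λ we get {λ}. So FIRST(B) = {λ, b}.
FIRST(J): from J→λ we get {λ}. So FIRST(J) = {λ}.
FIRST(S): from S→J a B we get {a}; from S→b J B we get {b}; from S→λ we get {λ}. So FIRST(S) = {λ, a, b}.
FOLLOW(S) includes $ since S is the start symbol.
FOLLOW(S): S appears on no right-hand side. Thus FOLLOW(S) = {$}.
For S → J a B: FIRST(J a B) = {a}, so it goes in M[S, t] for t ∈ {a}.
For S → b J B: FIRST(b J B) = {b}, so it goes in M[S, t] for t ∈ {b}.
For S → λ: FIRST(λ) = {λ}, so it goes in M[S, t] for t ∈ {}; since λ ∈ FIRST, also for every t ∈ FOLLOW(S) = {$}.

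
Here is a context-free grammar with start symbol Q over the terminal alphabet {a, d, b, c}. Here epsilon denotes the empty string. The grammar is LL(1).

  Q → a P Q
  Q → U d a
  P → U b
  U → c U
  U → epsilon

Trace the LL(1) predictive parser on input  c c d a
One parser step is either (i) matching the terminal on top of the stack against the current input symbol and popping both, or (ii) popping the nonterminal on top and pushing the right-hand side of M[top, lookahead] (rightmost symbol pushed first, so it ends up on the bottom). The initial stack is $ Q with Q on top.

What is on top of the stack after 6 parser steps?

d

step 1: stack=$ Q  input=c c d a $  — expand Q → U d a
step 2: stack=$ a d U  input=c c d a $  — expand U → c U
step 3: stack=$ a d U c  input=c c d a $  — match c
step 4: stack=$ a d U  input=c d a $  — expand U → c U
step 5: stack=$ a d U c  input=c d a $  — match c
step 6: stack=$ a d U  input=d a $  — expand U → epsilon
Stack after step 6: $ a d (top = d).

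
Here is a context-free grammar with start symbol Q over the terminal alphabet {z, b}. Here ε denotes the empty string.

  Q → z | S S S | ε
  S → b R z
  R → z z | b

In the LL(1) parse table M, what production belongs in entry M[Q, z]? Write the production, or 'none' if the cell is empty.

FIRST(S): from S→b R z we get {b}. So FIRST(S) = {b}.
FIRST(R): from R→z z we get {z}; from R→b we get {b}. So FIRST(R) = {b, z}.
FIRST(Q): from Q→z we get {z}; from Q→S S S we get {b}; from Q→ε we get {ε}. So FIRST(Q) = {ε, b, z}.
FOLLOW(Q) includes $ since Q is the start symbol.
FOLLOW(Q): Q appears on no right-hand side. Thus FOLLOW(Q) = {$}.
For Q → z: FIRST(z) = {z}, so it goes in M[Q, t] for t ∈ {z}.
For Q → S S S: FIRST(S S S) = {b}, so it goes in M[Q, t] for t ∈ {b}.
For Q → ε: FIRST(ε) = {ε}, so it goes in M[Q, t] for t ∈ {}; since ε ∈ FIRST, also for every t ∈ FOLLOW(Q) = {$}.

Q → z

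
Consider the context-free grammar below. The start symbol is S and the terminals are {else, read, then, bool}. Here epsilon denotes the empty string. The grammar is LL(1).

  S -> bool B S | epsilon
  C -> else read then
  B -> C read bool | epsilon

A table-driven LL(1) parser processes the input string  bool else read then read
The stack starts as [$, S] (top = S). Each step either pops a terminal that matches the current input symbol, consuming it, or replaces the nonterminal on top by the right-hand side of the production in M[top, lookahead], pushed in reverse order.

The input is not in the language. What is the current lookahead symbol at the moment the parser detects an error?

$

step 1: stack=$ S  input=bool else read then read $  — expand S -> bool B S
step 2: stack=$ S B bool  input=bool else read then read $  — match bool
step 3: stack=$ S B  input=else read then read $  — expand B -> C read bool
step 4: stack=$ S bool read C  input=else read then read $  — expand C -> else read then
step 5: stack=$ S bool read then read else  input=else read then read $  — match else
step 6: stack=$ S bool read then read  input=read then read $  — match read
step 7: stack=$ S bool read then  input=then read $  — match then
step 8: stack=$ S bool read  input=read $  — match read
step 9: stack=$ S bool  input=$  — error: top is terminal bool but lookahead is $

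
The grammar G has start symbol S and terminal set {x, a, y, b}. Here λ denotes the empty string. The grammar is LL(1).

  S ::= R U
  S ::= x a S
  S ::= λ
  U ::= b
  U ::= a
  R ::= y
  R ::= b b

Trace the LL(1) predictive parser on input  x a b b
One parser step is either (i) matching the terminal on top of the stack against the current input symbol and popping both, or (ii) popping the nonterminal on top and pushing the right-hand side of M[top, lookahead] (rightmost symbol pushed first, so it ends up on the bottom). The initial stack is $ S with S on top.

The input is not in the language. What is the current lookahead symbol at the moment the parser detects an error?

$

step 1: stack=$ S  input=x a b b $  — expand S ::= x a S
step 2: stack=$ S a x  input=x a b b $  — match x
step 3: stack=$ S a  input=a b b $  — match a
step 4: stack=$ S  input=b b $  — expand S ::= R U
step 5: stack=$ U R  input=b b $  — expand R ::= b b
step 6: stack=$ U b b  input=b b $  — match b
step 7: stack=$ U b  input=b $  — match b
step 8: stack=$ U  input=$  — error: M[U, $] is empty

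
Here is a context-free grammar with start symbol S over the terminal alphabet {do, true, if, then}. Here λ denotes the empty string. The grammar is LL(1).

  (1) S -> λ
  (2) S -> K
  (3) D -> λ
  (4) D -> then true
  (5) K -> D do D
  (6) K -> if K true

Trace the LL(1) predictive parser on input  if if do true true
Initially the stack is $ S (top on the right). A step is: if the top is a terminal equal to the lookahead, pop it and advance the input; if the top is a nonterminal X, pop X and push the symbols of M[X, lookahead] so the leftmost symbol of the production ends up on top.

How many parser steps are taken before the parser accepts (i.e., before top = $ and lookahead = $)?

step 1: stack=$ S  input=if if do true true $  — expand S -> K
step 2: stack=$ K  input=if if do true true $  — expand K -> if K true
step 3: stack=$ true K if  input=if if do true true $  — match if
step 4: stack=$ true K  input=if do true true $  — expand K -> if K true
step 5: stack=$ true true K if  input=if do true true $  — match if
step 6: stack=$ true true K  input=do true true $  — expand K -> D do D
step 7: stack=$ true true D do D  input=do true true $  — expand D -> λ
step 8: stack=$ true true D do  input=do true true $  — match do
step 9: stack=$ true true D  input=true true $  — expand D -> λ
step 10: stack=$ true true  input=true true $  — match true
step 11: stack=$ true  input=true $  — match true
Accept reached after 11 steps.

11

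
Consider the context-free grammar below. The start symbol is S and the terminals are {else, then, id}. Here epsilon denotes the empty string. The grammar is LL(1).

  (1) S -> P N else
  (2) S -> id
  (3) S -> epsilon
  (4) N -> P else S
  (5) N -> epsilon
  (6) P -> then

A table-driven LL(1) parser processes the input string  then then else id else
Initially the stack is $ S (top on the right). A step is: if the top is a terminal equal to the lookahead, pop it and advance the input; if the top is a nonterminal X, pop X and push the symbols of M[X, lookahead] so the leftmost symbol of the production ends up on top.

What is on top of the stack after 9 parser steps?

step 1: stack=$ S  input=then then else id else $  — expand S -> P N else
step 2: stack=$ else N P  input=then then else id else $  — expand P -> then
step 3: stack=$ else N then  input=then then else id else $  — match then
step 4: stack=$ else N  input=then else id else $  — expand N -> P else S
step 5: stack=$ else S else P  input=then else id else $  — expand P -> then
step 6: stack=$ else S else then  input=then else id else $  — match then
step 7: stack=$ else S else  input=else id else $  — match else
step 8: stack=$ else S  input=id else $  — expand S -> id
step 9: stack=$ else id  input=id else $  — match id
Stack after step 9: $ else (top = else).

else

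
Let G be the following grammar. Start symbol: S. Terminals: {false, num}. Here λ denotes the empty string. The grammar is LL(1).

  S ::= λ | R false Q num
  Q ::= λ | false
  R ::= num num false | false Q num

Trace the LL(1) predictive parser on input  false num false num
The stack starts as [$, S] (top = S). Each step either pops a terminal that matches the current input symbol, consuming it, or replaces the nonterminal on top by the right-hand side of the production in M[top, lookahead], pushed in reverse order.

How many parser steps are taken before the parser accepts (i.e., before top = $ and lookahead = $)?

8

     Stack                      Input                  Action
  1  $ S                        false num false num $  expand S ::= R false Q num
  2  $ num Q false R            false num false num $  expand R ::= false Q num
  3  $ num Q false num Q false  false num false num $  match false
  4  $ num Q false num Q        num false num $        expand Q ::= λ
  5  $ num Q false num          num false num $        match num
  6  $ num Q false              false num $            match false
  7  $ num Q                    num $                  expand Q ::= λ
  8  $ num                      num $                  match num
Accept reached after 8 steps.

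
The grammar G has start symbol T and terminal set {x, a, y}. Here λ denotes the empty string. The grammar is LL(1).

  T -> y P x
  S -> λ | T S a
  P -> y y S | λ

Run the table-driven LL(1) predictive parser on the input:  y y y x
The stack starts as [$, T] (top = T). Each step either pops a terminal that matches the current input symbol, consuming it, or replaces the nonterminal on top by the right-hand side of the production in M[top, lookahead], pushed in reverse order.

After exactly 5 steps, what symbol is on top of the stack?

step 1: stack=$ T  input=y y y x $  — expand T -> y P x
step 2: stack=$ x P y  input=y y y x $  — match y
step 3: stack=$ x P  input=y y x $  — expand P -> y y S
step 4: stack=$ x S y y  input=y y x $  — match y
step 5: stack=$ x S y  input=y x $  — match y
Stack after step 5: $ x S (top = S).

S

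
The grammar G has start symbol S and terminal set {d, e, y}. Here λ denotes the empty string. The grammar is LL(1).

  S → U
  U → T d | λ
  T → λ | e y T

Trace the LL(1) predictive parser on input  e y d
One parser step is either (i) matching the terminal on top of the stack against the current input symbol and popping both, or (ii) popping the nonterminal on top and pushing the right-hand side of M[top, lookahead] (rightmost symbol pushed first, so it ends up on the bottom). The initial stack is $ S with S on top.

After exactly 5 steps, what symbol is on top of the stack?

     Stack      Input    Action
  1  $ S        e y d $  expand S → U
  2  $ U        e y d $  expand U → T d
  3  $ d T      e y d $  expand T → e y T
  4  $ d T y e  e y d $  match e
  5  $ d T y    y d $    match y
Stack after step 5: $ d T (top = T).

T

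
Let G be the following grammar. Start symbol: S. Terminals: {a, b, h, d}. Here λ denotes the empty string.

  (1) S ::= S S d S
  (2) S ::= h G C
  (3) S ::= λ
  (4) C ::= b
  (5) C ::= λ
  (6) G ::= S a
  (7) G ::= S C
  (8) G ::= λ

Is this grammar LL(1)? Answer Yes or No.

No

FIRST(S) = {λ, d, h}
FIRST(C) = {λ, b}
FIRST(G) = {λ, a, b, d, h}
FOLLOW(S) = {$, a, b, d, h}
FOLLOW(C) = {$, a, b, d, h}
FOLLOW(G) = {$, a, b, d, h}
Cell M[C, b] receives both C ::= b and C ::= λ — the grammar is not LL(1).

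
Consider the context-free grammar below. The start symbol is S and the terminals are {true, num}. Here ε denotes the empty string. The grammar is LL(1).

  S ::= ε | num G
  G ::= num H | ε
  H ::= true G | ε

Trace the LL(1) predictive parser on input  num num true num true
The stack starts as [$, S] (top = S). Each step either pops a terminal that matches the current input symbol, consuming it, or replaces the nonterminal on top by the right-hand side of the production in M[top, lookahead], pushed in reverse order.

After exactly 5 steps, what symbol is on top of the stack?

step 1: stack=$ S  input=num num true num true $  — expand S ::= num G
step 2: stack=$ G num  input=num num true num true $  — match num
step 3: stack=$ G  input=num true num true $  — expand G ::= num H
step 4: stack=$ H num  input=num true num true $  — match num
step 5: stack=$ H  input=true num true $  — expand H ::= true G
Stack after step 5: $ G true (top = true).

true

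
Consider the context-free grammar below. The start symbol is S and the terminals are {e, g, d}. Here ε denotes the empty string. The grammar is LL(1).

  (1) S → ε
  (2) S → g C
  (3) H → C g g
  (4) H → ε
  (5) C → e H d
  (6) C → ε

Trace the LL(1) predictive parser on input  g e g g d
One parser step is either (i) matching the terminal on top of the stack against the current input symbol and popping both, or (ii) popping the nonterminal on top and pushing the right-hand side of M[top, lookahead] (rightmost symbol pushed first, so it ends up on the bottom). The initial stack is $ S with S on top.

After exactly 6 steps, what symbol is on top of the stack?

g

step 1: stack=$ S  input=g e g g d $  — expand S → g C
step 2: stack=$ C g  input=g e g g d $  — match g
step 3: stack=$ C  input=e g g d $  — expand C → e H d
step 4: stack=$ d H e  input=e g g d $  — match e
step 5: stack=$ d H  input=g g d $  — expand H → C g g
step 6: stack=$ d g g C  input=g g d $  — expand C → ε
Stack after step 6: $ d g g (top = g).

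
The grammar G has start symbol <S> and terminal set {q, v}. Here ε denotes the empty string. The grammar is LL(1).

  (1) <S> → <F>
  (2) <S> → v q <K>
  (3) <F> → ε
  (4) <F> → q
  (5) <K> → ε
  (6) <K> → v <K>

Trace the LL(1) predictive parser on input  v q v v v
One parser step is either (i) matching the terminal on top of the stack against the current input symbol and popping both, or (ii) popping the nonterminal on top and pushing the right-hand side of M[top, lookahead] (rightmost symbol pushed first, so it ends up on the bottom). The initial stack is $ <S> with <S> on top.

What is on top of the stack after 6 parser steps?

     Stack      Input        Action
  1  $ <S>      v q v v v $  expand <S> → v q <K>
  2  $ <K> q v  v q v v v $  match v
  3  $ <K> q    q v v v $    match q
  4  $ <K>      v v v $      expand <K> → v <K>
  5  $ <K> v    v v v $      match v
  6  $ <K>      v v $        expand <K> → v <K>
Stack after step 6: $ <K> v (top = v).

v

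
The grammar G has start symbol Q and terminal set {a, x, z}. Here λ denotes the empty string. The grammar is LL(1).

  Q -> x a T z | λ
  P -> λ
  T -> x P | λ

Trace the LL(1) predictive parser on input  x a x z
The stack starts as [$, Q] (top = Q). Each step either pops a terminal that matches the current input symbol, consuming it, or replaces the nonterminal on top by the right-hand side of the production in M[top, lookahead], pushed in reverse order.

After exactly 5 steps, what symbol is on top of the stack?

     Stack      Input      Action
  1  $ Q        x a x z $  expand Q -> x a T z
  2  $ z T a x  x a x z $  match x
  3  $ z T a    a x z $    match a
  4  $ z T      x z $      expand T -> x P
  5  $ z P x    x z $      match x
Stack after step 5: $ z P (top = P).

P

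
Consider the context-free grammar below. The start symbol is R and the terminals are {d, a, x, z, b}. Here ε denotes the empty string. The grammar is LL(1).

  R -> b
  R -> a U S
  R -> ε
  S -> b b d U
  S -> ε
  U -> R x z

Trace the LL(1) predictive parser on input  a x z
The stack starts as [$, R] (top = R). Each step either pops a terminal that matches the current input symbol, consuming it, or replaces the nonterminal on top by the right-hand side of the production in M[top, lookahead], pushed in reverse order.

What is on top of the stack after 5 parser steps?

z

     Stack      Input    Action
  1  $ R        a x z $  expand R -> a U S
  2  $ S U a    a x z $  match a
  3  $ S U      x z $    expand U -> R x z
  4  $ S z x R  x z $    expand R -> ε
  5  $ S z x    x z $    match x
Stack after step 5: $ S z (top = z).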